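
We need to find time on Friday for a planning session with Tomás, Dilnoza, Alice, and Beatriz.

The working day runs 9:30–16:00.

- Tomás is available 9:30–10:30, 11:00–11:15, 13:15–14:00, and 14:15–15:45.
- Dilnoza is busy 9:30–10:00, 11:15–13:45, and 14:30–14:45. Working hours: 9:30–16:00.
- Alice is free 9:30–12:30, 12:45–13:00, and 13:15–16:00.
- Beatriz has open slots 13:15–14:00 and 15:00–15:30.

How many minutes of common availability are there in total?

45 minutes

Dilnoza free within 09:30–16:00: 10:00–11:15, 13:45–14:30, 14:45–16:00.
Tomás ∩ Dilnoza: 10:00–10:30, 11:00–11:15, 13:45–14:00, 14:15–14:30, 14:45–15:45.
Tomás ∩ Dilnoza ∩ Alice: 10:00–10:30, 11:00–11:15, 13:45–14:00, 14:15–14:30, 14:45–15:45.
Tomás ∩ Dilnoza ∩ Alice ∩ Beatriz: 13:45–14:00, 15:00–15:30.
Total common minutes: 15 + 30 = 45.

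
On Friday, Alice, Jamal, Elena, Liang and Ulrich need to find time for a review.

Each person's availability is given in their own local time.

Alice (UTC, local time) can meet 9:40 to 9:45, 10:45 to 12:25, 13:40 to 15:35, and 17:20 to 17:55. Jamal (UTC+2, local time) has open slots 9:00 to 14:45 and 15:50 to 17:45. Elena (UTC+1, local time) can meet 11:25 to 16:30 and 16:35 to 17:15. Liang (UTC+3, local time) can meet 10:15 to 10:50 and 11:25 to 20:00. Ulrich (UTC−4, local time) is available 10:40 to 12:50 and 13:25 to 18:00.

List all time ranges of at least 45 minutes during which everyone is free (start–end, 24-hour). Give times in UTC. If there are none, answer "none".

14:40–15:30

Alice → UTC: 09:40–09:45, 10:45–12:25, 13:40–15:35, 17:20–17:55.
Jamal → UTC: 07:00–12:45, 13:50–15:45.
Elena → UTC: 10:25–15:30, 15:35–16:15.
Liang → UTC: 07:15–07:50, 08:25–17:00.
Ulrich → UTC: 14:40–16:50, 17:25–22:00.
Alice ∩ Jamal: 09:40–09:45, 10:45–12:25, 13:50–15:35.
Alice ∩ Jamal ∩ Elena: 10:45–12:25, 13:50–15:30.
Alice ∩ Jamal ∩ Elena ∩ Liang: 10:45–12:25, 13:50–15:30.
Alice ∩ Jamal ∩ Elena ∩ Liang ∩ Ulrich: 14:40–15:30.
Windows ≥ 45 min: 14:40–15:30.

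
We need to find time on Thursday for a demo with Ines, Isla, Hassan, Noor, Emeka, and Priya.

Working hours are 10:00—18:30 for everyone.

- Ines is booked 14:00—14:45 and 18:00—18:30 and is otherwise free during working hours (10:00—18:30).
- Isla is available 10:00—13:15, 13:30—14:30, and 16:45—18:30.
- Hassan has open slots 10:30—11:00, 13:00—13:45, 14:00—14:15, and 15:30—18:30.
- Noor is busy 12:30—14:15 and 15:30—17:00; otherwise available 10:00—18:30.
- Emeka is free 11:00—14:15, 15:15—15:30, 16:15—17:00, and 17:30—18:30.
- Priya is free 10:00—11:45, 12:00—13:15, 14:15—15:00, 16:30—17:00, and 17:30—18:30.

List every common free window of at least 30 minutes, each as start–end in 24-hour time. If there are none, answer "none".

17:30–18:00

Ines free within 10:00–18:30: 10:00–14:00, 14:45–18:00.
Noor free within 10:00–18:30: 10:00–12:30, 14:15–15:30, 17:00–18:30.
Ines ∩ Isla: 10:00–13:15, 13:30–14:00, 16:45–18:00.
Ines ∩ Isla ∩ Hassan: 10:30–11:00, 13:00–13:15, 13:30–13:45, 16:45–18:00.
Ines ∩ Isla ∩ Hassan ∩ Noor: 10:30–11:00, 17:00–18:00.
Ines ∩ Isla ∩ Hassan ∩ Noor ∩ Emeka: 17:30–18:00.
Ines ∩ Isla ∩ Hassan ∩ Noor ∩ Emeka ∩ Priya: 17:30–18:00.
Windows ≥ 30 min: 17:30–18:00.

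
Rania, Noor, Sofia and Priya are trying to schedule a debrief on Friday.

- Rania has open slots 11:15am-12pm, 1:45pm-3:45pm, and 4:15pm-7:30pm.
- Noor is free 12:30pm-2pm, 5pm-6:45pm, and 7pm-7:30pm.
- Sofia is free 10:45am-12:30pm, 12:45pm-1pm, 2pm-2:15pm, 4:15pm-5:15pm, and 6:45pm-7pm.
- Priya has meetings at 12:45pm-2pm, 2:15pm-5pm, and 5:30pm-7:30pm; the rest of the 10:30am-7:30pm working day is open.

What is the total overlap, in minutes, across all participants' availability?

15 minutes

Priya free within 10:30–19:30: 10:30–12:45, 14:00–14:15, 17:00–17:30.
Rania ∩ Noor: 13:45–14:00, 17:00–18:45, 19:00–19:30.
Rania ∩ Noor ∩ Sofia: 17:00–17:15.
Rania ∩ Noor ∩ Sofia ∩ Priya: 17:00–17:15.
Total common minutes: 15.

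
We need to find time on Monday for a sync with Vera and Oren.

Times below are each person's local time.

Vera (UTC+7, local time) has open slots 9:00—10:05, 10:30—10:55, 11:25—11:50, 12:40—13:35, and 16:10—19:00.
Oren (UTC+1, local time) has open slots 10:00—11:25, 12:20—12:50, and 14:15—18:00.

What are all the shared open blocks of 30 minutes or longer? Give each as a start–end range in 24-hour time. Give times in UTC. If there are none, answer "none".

09:10–10:25, 11:20–11:50

Vera → UTC: 02:00–03:05, 03:30–03:55, 04:25–04:50, 05:40–06:35, 09:10–12:00.
Oren → UTC: 09:00–10:25, 11:20–11:50, 13:15–17:00.
Vera ∩ Oren: 09:10–10:25, 11:20–11:50.
Windows ≥ 30 min: 09:10–10:25, 11:20–11:50.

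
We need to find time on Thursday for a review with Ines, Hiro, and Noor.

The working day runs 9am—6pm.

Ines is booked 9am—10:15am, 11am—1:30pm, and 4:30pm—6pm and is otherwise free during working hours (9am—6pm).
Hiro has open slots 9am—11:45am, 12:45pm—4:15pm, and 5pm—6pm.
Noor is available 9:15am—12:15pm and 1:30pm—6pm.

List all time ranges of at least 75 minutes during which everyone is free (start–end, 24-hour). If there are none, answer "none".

13:30–16:15

Ines free within 09:00–18:00: 10:15–11:00, 13:30–16:30.
Ines ∩ Hiro: 10:15–11:00, 13:30–16:15.
Ines ∩ Hiro ∩ Noor: 10:15–11:00, 13:30–16:15.
Windows ≥ 75 min: 13:30–16:15.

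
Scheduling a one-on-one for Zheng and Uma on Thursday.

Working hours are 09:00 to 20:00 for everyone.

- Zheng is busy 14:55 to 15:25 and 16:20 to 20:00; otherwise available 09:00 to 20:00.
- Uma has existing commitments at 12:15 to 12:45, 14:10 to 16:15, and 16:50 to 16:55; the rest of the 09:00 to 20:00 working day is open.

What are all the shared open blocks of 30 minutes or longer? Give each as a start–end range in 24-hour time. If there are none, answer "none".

Zheng free within 09:00–20:00: 09:00–14:55, 15:25–16:20.
Uma free within 09:00–20:00: 09:00–12:15, 12:45–14:10, 16:15–16:50, 16:55–20:00.
Zheng ∩ Uma: 09:00–12:15, 12:45–14:10, 16:15–16:20.
Windows ≥ 30 min: 09:00–12:15, 12:45–14:10.

09:00–12:15, 12:45–14:10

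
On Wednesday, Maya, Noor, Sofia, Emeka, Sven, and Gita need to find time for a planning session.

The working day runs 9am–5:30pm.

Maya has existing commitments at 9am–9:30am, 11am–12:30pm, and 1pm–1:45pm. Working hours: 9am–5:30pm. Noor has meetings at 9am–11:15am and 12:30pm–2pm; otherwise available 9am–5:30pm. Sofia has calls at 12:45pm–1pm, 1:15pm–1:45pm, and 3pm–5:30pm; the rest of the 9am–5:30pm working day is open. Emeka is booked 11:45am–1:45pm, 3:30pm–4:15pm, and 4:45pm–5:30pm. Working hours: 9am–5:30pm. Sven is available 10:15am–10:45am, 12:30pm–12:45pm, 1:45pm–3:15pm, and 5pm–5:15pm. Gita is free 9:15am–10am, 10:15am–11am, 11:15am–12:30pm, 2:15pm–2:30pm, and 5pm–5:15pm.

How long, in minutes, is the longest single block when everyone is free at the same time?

Maya free within 09:00–17:30: 09:30–11:00, 12:30–13:00, 13:45–17:30.
Noor free within 09:00–17:30: 11:15–12:30, 14:00–17:30.
Sofia free within 09:00–17:30: 09:00–12:45, 13:00–13:15, 13:45–15:00.
Emeka free within 09:00–17:30: 09:00–11:45, 13:45–15:30, 16:15–16:45.
Maya ∩ Noor: 14:00–17:30.
Maya ∩ Noor ∩ Sofia: 14:00–15:00.
Maya ∩ Noor ∩ Sofia ∩ Emeka: 14:00–15:00.
Maya ∩ Noor ∩ Sofia ∩ Emeka ∩ Sven: 14:00–15:00.
Maya ∩ Noor ∩ Sofia ∩ Emeka ∩ Sven ∩ Gita: 14:15–14:30.
Single common window of 15 minutes.

15 minutes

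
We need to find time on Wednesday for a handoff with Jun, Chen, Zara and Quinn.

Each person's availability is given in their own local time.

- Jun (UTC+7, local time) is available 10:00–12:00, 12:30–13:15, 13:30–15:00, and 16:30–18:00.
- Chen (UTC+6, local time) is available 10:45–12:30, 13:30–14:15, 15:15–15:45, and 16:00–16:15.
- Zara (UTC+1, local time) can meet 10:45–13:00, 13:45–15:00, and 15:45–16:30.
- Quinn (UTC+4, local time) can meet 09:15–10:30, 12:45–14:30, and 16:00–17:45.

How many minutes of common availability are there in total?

Jun → UTC: 03:00–05:00, 05:30–06:15, 06:30–08:00, 09:30–11:00.
Chen → UTC: 04:45–06:30, 07:30–08:15, 09:15–09:45, 10:00–10:15.
Zara → UTC: 09:45–12:00, 12:45–14:00, 14:45–15:30.
Quinn → UTC: 05:15–06:30, 08:45–10:30, 12:00–13:45.
Jun ∩ Chen: 04:45–05:00, 05:30–06:15, 07:30–08:00, 09:30–09:45, 10:00–10:15.
Jun ∩ Chen ∩ Zara: 10:00–10:15.
Jun ∩ Chen ∩ Zara ∩ Quinn: 10:00–10:15.
Total common minutes: 15.

15 minutes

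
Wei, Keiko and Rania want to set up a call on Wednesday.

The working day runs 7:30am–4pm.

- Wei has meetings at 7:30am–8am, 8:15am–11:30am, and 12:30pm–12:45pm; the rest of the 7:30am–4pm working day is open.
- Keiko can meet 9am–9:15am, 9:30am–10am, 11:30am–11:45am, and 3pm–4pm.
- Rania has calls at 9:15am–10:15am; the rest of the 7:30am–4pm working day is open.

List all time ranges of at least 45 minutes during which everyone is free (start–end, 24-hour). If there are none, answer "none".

15:00–16:00

Wei free within 07:30–16:00: 08:00–08:15, 11:30–12:30, 12:45–16:00.
Rania free within 07:30–16:00: 07:30–09:15, 10:15–16:00.
Wei ∩ Keiko: 11:30–11:45, 15:00–16:00.
Wei ∩ Keiko ∩ Rania: 11:30–11:45, 15:00–16:00.
Windows ≥ 45 min: 15:00–16:00.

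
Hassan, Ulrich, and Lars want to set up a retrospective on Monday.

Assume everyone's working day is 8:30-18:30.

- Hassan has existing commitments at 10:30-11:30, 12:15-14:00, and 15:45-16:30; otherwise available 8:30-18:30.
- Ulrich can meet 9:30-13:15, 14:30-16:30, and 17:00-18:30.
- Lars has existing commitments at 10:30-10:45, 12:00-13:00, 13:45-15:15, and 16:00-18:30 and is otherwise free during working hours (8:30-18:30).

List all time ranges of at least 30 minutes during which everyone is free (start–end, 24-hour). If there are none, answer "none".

09:30–10:30, 11:30–12:00, 15:15–15:45

Hassan free within 08:30–18:30: 08:30–10:30, 11:30–12:15, 14:00–15:45, 16:30–18:30.
Lars free within 08:30–18:30: 08:30–10:30, 10:45–12:00, 13:00–13:45, 15:15–16:00.
Hassan ∩ Ulrich: 09:30–10:30, 11:30–12:15, 14:30–15:45, 17:00–18:30.
Hassan ∩ Ulrich ∩ Lars: 09:30–10:30, 11:30–12:00, 15:15–15:45.
Windows ≥ 30 min: 09:30–10:30, 11:30–12:00, 15:15–15:45.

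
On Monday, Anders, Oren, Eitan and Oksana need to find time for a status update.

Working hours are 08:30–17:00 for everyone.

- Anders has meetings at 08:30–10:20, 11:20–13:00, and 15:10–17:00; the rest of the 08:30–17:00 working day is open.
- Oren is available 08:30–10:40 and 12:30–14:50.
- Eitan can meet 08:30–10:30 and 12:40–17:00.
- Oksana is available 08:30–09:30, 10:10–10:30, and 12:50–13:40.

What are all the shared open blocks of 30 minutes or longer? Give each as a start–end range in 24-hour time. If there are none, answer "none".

13:00–13:40

Anders free within 08:30–17:00: 10:20–11:20, 13:00–15:10.
Anders ∩ Oren: 10:20–10:40, 13:00–14:50.
Anders ∩ Oren ∩ Eitan: 10:20–10:30, 13:00–14:50.
Anders ∩ Oren ∩ Eitan ∩ Oksana: 10:20–10:30, 13:00–13:40.
Windows ≥ 30 min: 13:00–13:40.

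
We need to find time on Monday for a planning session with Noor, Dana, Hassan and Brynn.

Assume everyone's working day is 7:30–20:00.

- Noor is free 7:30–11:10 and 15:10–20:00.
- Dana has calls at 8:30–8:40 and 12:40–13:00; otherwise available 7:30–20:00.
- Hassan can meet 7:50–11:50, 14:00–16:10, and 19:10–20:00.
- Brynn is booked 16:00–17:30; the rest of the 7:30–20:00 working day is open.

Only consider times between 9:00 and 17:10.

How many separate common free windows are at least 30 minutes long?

2

Dana free within 07:30–20:00: 07:30–08:30, 08:40–12:40, 13:00–20:00.
Brynn free within 07:30–20:00: 07:30–16:00, 17:30–20:00.
Noor ∩ Dana: 07:30–08:30, 08:40–11:10, 15:10–20:00.
Noor ∩ Dana ∩ Hassan: 07:50–08:30, 08:40–11:10, 15:10–16:10, 19:10–20:00.
Noor ∩ Dana ∩ Hassan ∩ Brynn: 07:50–08:30, 08:40–11:10, 15:10–16:00, 19:10–20:00.
Restricted to 09:00–17:10: 09:00–11:10, 15:10–16:00.
Windows ≥ 30 min: 09:00–11:10, 15:10–16:00.
That's 2 windows.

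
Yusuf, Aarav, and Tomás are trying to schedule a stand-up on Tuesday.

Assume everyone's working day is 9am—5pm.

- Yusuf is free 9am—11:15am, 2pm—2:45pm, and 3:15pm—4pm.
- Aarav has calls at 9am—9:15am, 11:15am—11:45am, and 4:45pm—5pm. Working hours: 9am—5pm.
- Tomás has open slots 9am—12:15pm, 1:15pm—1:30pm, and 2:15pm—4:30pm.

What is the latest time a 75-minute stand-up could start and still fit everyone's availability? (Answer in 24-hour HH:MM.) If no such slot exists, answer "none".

Aarav free within 09:00–17:00: 09:15–11:15, 11:45–16:45.
Yusuf ∩ Aarav: 09:15–11:15, 14:00–14:45, 15:15–16:00.
Yusuf ∩ Aarav ∩ Tomás: 09:15–11:15, 14:15–14:45, 15:15–16:00.
Windows ≥ 75 min: 09:15–11:15.
Latest start in the last window 09:15–11:15 is 11:15 − 75 min = 10:00.

10:00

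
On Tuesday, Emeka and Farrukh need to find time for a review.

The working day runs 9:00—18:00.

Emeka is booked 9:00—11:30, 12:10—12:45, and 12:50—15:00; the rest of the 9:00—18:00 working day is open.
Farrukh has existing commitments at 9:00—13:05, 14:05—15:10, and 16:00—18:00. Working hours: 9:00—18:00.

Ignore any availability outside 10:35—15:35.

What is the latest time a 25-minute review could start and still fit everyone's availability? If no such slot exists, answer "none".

15:10

Emeka free within 09:00–18:00: 11:30–12:10, 12:45–12:50, 15:00–18:00.
Farrukh free within 09:00–18:00: 13:05–14:05, 15:10–16:00.
Emeka ∩ Farrukh: 15:10–16:00.
Restricted to 10:35–15:35: 15:10–15:35.
Windows ≥ 25 min: 15:10–15:35.
Latest start in the last window 15:10–15:35 is 15:35 − 25 min = 15:10.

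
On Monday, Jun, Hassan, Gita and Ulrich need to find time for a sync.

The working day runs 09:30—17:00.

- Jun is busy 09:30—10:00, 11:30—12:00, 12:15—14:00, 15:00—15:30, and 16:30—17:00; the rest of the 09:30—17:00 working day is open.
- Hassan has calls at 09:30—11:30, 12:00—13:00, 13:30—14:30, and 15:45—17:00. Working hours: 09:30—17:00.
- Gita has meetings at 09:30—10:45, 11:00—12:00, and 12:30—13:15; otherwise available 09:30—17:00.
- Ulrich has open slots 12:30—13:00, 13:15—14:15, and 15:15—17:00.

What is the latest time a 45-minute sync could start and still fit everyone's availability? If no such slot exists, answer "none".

Jun free within 09:30–17:00: 10:00–11:30, 12:00–12:15, 14:00–15:00, 15:30–16:30.
Hassan free within 09:30–17:00: 11:30–12:00, 13:00–13:30, 14:30–15:45.
Gita free within 09:30–17:00: 10:45–11:00, 12:00–12:30, 13:15–17:00.
Jun ∩ Hassan: 14:30–15:00, 15:30–15:45.
Jun ∩ Hassan ∩ Gita: 14:30–15:00, 15:30–15:45.
Jun ∩ Hassan ∩ Gita ∩ Ulrich: 15:30–15:45.
Windows ≥ 45 min: (none).

none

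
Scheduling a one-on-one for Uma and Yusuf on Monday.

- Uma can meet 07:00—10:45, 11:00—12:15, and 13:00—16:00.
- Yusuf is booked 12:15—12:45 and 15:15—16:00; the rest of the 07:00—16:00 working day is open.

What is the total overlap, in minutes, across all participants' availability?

Yusuf free within 07:00–16:00: 07:00–12:15, 12:45–15:15.
Uma ∩ Yusuf: 07:00–10:45, 11:00–12:15, 13:00–15:15.
Total common minutes: 225 + 75 + 135 = 435.

435 minutes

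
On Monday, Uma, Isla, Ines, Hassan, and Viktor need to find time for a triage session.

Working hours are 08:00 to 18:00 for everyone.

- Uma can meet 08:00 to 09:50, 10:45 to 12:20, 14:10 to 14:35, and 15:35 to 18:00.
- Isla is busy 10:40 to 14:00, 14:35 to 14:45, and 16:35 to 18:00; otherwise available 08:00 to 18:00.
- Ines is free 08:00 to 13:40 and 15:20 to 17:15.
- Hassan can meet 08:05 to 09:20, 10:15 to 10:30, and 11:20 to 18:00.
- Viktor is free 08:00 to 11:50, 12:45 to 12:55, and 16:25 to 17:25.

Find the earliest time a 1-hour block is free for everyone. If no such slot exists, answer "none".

08:05

Isla free within 08:00–18:00: 08:00–10:40, 14:00–14:35, 14:45–16:35.
Uma ∩ Isla: 08:00–09:50, 14:10–14:35, 15:35–16:35.
Uma ∩ Isla ∩ Ines: 08:00–09:50, 15:35–16:35.
Uma ∩ Isla ∩ Ines ∩ Hassan: 08:05–09:20, 15:35–16:35.
Uma ∩ Isla ∩ Ines ∩ Hassan ∩ Viktor: 08:05–09:20, 16:25–16:35.
Windows ≥ 60 min: 08:05–09:20.
Earliest such window starts at 08:05.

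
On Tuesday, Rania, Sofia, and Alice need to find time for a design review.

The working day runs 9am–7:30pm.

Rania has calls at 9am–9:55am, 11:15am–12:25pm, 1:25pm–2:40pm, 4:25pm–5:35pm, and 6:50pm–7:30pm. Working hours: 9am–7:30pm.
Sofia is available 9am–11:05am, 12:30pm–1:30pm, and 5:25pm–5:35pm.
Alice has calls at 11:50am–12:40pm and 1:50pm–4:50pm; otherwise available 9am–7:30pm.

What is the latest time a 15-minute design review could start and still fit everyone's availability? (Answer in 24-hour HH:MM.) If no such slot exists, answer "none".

Rania free within 09:00–19:30: 09:55–11:15, 12:25–13:25, 14:40–16:25, 17:35–18:50.
Alice free within 09:00–19:30: 09:00–11:50, 12:40–13:50, 16:50–19:30.
Rania ∩ Sofia: 09:55–11:05, 12:30–13:25.
Rania ∩ Sofia ∩ Alice: 09:55–11:05, 12:40–13:25.
Windows ≥ 15 min: 09:55–11:05, 12:40–13:25.
Latest start in the last window 12:40–13:25 is 13:25 − 15 min = 13:10.

13:10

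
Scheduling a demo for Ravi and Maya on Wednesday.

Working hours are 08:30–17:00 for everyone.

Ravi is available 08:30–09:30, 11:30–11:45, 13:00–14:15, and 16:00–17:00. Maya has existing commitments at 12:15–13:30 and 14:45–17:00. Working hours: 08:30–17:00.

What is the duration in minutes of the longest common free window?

60 minutes

Maya free within 08:30–17:00: 08:30–12:15, 13:30–14:45.
Ravi ∩ Maya: 08:30–09:30, 11:30–11:45, 13:30–14:15.
Common window lengths: 60, 15, 45 min; longest is 60.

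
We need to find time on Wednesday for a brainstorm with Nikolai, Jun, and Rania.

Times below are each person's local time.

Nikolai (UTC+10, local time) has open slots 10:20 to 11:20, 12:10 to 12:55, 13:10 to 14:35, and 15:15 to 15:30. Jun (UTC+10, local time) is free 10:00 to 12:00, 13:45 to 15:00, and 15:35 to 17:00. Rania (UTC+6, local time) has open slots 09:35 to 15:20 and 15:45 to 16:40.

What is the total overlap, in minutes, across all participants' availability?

50 minutes

Nikolai → UTC: 00:20–01:20, 02:10–02:55, 03:10–04:35, 05:15–05:30.
Jun → UTC: 00:00–02:00, 03:45–05:00, 05:35–07:00.
Rania → UTC: 03:35–09:20, 09:45–10:40.
Nikolai ∩ Jun: 00:20–01:20, 03:45–04:35.
Nikolai ∩ Jun ∩ Rania: 03:45–04:35.
Total common minutes: 50.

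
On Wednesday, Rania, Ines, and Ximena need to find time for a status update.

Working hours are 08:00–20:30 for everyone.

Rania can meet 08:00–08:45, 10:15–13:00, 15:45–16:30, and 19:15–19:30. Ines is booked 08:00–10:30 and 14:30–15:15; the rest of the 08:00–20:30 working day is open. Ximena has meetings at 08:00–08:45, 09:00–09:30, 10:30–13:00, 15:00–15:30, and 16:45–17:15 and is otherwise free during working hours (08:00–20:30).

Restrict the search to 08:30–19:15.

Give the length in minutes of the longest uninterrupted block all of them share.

Ines free within 08:00–20:30: 10:30–14:30, 15:15–20:30.
Ximena free within 08:00–20:30: 08:45–09:00, 09:30–10:30, 13:00–15:00, 15:30–16:45, 17:15–20:30.
Rania ∩ Ines: 10:30–13:00, 15:45–16:30, 19:15–19:30.
Rania ∩ Ines ∩ Ximena: 15:45–16:30, 19:15–19:30.
Restricted to 08:30–19:15: 15:45–16:30.
Single common window of 45 minutes.

45 minutes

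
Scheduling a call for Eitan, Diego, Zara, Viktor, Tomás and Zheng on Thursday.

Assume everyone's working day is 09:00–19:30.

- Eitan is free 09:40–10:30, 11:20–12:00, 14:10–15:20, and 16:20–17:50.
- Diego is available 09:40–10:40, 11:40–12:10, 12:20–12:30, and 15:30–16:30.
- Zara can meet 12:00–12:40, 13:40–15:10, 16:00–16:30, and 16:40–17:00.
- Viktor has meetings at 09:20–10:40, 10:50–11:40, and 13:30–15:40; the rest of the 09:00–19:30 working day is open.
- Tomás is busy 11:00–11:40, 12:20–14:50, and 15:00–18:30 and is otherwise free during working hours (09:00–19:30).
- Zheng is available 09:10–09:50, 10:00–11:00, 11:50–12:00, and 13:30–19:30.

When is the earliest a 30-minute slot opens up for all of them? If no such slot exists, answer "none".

Viktor free within 09:00–19:30: 09:00–09:20, 10:40–10:50, 11:40–13:30, 15:40–19:30.
Tomás free within 09:00–19:30: 09:00–11:00, 11:40–12:20, 14:50–15:00, 18:30–19:30.
Eitan ∩ Diego: 09:40–10:30, 11:40–12:00, 16:20–16:30.
Eitan ∩ Diego ∩ Zara: 16:20–16:30.
Eitan ∩ Diego ∩ Zara ∩ Viktor: 16:20–16:30.
Eitan ∩ Diego ∩ Zara ∩ Viktor ∩ Tomás: (none).
Eitan ∩ Diego ∩ Zara ∩ Viktor ∩ Tomás ∩ Zheng: (none).
Windows ≥ 30 min: (none).

none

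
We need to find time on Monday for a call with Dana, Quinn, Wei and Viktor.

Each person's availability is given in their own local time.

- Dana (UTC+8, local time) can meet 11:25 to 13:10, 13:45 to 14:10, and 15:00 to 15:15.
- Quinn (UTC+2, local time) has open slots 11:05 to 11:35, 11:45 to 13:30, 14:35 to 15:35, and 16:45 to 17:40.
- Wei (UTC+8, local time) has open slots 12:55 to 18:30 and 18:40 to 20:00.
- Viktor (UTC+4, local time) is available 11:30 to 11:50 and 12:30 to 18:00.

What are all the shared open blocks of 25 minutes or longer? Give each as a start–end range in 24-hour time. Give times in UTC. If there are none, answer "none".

none

Dana → UTC: 03:25–05:10, 05:45–06:10, 07:00–07:15.
Quinn → UTC: 09:05–09:35, 09:45–11:30, 12:35–13:35, 14:45–15:40.
Wei → UTC: 04:55–10:30, 10:40–12:00.
Viktor → UTC: 07:30–07:50, 08:30–14:00.
Dana ∩ Quinn: (none).
Dana ∩ Quinn ∩ Wei: (none).
Dana ∩ Quinn ∩ Wei ∩ Viktor: (none).
Windows ≥ 25 min: (none).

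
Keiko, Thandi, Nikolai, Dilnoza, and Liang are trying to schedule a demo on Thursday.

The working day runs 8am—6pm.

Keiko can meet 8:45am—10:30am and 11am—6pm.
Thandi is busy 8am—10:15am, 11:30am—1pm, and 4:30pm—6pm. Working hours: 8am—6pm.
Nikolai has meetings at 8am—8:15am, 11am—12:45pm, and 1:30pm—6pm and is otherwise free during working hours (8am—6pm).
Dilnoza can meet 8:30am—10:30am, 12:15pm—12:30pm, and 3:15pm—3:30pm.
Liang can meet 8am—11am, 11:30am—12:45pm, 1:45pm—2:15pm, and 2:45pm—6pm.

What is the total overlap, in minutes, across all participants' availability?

15 minutes

Thandi free within 08:00–18:00: 10:15–11:30, 13:00–16:30.
Nikolai free within 08:00–18:00: 08:15–11:00, 12:45–13:30.
Keiko ∩ Thandi: 10:15–10:30, 11:00–11:30, 13:00–16:30.
Keiko ∩ Thandi ∩ Nikolai: 10:15–10:30, 13:00–13:30.
Keiko ∩ Thandi ∩ Nikolai ∩ Dilnoza: 10:15–10:30.
Keiko ∩ Thandi ∩ Nikolai ∩ Dilnoza ∩ Liang: 10:15–10:30.
Total common minutes: 15.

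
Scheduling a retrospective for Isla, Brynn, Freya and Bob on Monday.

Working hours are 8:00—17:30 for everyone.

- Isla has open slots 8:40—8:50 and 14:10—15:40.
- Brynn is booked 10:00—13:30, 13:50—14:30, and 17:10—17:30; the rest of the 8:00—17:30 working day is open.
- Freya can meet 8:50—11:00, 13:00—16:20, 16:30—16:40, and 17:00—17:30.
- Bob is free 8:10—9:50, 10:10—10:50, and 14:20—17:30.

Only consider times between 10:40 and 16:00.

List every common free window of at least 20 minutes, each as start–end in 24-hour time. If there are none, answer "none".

Brynn free within 08:00–17:30: 08:00–10:00, 13:30–13:50, 14:30–17:10.
Isla ∩ Brynn: 08:40–08:50, 14:30–15:40.
Isla ∩ Brynn ∩ Freya: 14:30–15:40.
Isla ∩ Brynn ∩ Freya ∩ Bob: 14:30–15:40.
Restricted to 10:40–16:00: 14:30–15:40.
Windows ≥ 20 min: 14:30–15:40.

14:30–15:40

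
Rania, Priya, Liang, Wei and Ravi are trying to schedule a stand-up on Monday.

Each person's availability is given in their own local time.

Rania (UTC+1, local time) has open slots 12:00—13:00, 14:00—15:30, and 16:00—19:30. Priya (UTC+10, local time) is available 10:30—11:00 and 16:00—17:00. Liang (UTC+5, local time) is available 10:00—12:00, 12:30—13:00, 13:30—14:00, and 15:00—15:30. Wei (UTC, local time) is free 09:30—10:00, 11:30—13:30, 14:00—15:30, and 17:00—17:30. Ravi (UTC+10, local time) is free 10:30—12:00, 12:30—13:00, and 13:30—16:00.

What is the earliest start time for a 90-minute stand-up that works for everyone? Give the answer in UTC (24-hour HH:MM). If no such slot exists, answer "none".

none

Rania → UTC: 11:00–12:00, 13:00–14:30, 15:00–18:30.
Priya → UTC: 00:30–01:00, 06:00–07:00.
Liang → UTC: 05:00–07:00, 07:30–08:00, 08:30–09:00, 10:00–10:30.
Wei → UTC: 09:30–10:00, 11:30–13:30, 14:00–15:30, 17:00–17:30.
Ravi → UTC: 00:30–02:00, 02:30–03:00, 03:30–06:00.
Rania ∩ Priya: (none).
Rania ∩ Priya ∩ Liang: (none).
Rania ∩ Priya ∩ Liang ∩ Wei: (none).
Rania ∩ Priya ∩ Liang ∩ Wei ∩ Ravi: (none).
Windows ≥ 90 min: (none).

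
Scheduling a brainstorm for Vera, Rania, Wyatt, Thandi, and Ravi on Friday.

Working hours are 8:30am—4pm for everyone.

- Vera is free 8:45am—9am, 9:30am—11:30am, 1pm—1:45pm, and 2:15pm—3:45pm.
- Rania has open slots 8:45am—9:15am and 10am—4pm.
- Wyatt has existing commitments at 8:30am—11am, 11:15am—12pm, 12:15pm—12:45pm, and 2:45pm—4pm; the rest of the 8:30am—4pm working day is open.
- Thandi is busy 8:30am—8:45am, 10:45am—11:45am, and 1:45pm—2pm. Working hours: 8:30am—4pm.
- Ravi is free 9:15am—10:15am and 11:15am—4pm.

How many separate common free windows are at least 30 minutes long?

2

Wyatt free within 08:30–16:00: 11:00–11:15, 12:00–12:15, 12:45–14:45.
Thandi free within 08:30–16:00: 08:45–10:45, 11:45–13:45, 14:00–16:00.
Vera ∩ Rania: 08:45–09:00, 10:00–11:30, 13:00–13:45, 14:15–15:45.
Vera ∩ Rania ∩ Wyatt: 11:00–11:15, 13:00–13:45, 14:15–14:45.
Vera ∩ Rania ∩ Wyatt ∩ Thandi: 13:00–13:45, 14:15–14:45.
Vera ∩ Rania ∩ Wyatt ∩ Thandi ∩ Ravi: 13:00–13:45, 14:15–14:45.
Windows ≥ 30 min: 13:00–13:45, 14:15–14:45.
That's 2 windows.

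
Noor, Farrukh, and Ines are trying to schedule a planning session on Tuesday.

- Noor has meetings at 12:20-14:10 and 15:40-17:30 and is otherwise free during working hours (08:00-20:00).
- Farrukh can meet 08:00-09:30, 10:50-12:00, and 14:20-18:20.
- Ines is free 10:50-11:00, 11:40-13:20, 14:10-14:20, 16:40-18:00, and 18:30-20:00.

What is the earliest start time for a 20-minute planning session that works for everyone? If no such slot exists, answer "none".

Noor free within 08:00–20:00: 08:00–12:20, 14:10–15:40, 17:30–20:00.
Noor ∩ Farrukh: 08:00–09:30, 10:50–12:00, 14:20–15:40, 17:30–18:20.
Noor ∩ Farrukh ∩ Ines: 10:50–11:00, 11:40–12:00, 17:30–18:00.
Windows ≥ 20 min: 11:40–12:00, 17:30–18:00.
Earliest such window starts at 11:40.

11:40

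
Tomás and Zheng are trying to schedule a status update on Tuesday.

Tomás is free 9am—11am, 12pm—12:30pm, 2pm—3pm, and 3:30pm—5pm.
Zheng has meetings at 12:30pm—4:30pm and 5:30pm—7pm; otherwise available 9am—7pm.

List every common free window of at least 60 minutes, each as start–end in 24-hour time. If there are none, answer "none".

09:00–11:00

Zheng free within 09:00–19:00: 09:00–12:30, 16:30–17:30.
Tomás ∩ Zheng: 09:00–11:00, 12:00–12:30, 16:30–17:00.
Windows ≥ 60 min: 09:00–11:00.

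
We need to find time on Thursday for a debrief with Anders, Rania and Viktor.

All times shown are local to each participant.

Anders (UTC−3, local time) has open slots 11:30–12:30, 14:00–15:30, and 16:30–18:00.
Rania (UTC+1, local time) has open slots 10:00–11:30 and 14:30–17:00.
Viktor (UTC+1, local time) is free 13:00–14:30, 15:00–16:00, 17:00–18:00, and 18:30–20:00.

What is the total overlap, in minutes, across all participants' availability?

30 minutes

Anders → UTC: 14:30–15:30, 17:00–18:30, 19:30–21:00.
Rania → UTC: 09:00–10:30, 13:30–16:00.
Viktor → UTC: 12:00–13:30, 14:00–15:00, 16:00–17:00, 17:30–19:00.
Anders ∩ Rania: 14:30–15:30.
Anders ∩ Rania ∩ Viktor: 14:30–15:00.
Total common minutes: 30.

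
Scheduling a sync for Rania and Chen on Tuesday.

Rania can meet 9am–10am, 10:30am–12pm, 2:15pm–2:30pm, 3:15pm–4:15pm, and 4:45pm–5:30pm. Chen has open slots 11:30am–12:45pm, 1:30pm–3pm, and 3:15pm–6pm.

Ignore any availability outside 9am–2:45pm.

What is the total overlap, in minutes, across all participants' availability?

45 minutes

Rania ∩ Chen: 11:30–12:00, 14:15–14:30, 15:15–16:15, 16:45–17:30.
Restricted to 09:00–14:45: 11:30–12:00, 14:15–14:30.
Total common minutes: 30 + 15 = 45.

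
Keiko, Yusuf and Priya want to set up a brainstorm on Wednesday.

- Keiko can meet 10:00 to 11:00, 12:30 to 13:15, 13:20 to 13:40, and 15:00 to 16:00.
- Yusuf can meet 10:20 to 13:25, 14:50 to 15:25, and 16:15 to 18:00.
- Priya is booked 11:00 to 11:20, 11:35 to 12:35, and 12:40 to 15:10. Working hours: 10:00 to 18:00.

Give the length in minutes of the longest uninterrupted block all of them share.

Priya free within 10:00–18:00: 10:00–11:00, 11:20–11:35, 12:35–12:40, 15:10–18:00.
Keiko ∩ Yusuf: 10:20–11:00, 12:30–13:15, 13:20–13:25, 15:00–15:25.
Keiko ∩ Yusuf ∩ Priya: 10:20–11:00, 12:35–12:40, 15:10–15:25.
Common window lengths: 40, 5, 15 min; longest is 40.

40 minutes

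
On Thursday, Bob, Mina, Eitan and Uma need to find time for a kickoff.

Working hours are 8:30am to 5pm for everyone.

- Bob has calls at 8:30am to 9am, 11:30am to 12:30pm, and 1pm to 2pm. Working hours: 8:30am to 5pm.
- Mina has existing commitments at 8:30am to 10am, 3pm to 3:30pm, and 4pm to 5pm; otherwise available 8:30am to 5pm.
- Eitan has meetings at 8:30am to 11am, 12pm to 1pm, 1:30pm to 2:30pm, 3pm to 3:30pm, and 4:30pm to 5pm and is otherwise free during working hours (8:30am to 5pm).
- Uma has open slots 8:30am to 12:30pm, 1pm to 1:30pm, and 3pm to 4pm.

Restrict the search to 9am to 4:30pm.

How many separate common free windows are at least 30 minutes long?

Bob free within 08:30–17:00: 09:00–11:30, 12:30–13:00, 14:00–17:00.
Mina free within 08:30–17:00: 10:00–15:00, 15:30–16:00.
Eitan free within 08:30–17:00: 11:00–12:00, 13:00–13:30, 14:30–15:00, 15:30–16:30.
Bob ∩ Mina: 10:00–11:30, 12:30–13:00, 14:00–15:00, 15:30–16:00.
Bob ∩ Mina ∩ Eitan: 11:00–11:30, 14:30–15:00, 15:30–16:00.
Bob ∩ Mina ∩ Eitan ∩ Uma: 11:00–11:30, 15:30–16:00.
Restricted to 09:00–16:30: 11:00–11:30, 15:30–16:00.
Windows ≥ 30 min: 11:00–11:30, 15:30–16:00.
That's 2 windows.

2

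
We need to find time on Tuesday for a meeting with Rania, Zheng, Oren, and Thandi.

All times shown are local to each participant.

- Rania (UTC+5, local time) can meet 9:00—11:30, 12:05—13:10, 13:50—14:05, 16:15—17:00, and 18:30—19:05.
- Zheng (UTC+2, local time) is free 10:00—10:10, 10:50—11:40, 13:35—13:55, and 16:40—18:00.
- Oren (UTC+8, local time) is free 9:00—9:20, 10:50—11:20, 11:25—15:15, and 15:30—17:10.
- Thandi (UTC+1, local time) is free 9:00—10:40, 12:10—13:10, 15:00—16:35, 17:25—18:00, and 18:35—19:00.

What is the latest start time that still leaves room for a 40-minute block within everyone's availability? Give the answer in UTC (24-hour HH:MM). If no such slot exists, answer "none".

none

Rania → UTC: 04:00–06:30, 07:05–08:10, 08:50–09:05, 11:15–12:00, 13:30–14:05.
Zheng → UTC: 08:00–08:10, 08:50–09:40, 11:35–11:55, 14:40–16:00.
Oren → UTC: 01:00–01:20, 02:50–03:20, 03:25–07:15, 07:30–09:10.
Thandi → UTC: 08:00–09:40, 11:10–12:10, 14:00–15:35, 16:25–17:00, 17:35–18:00.
Rania ∩ Zheng: 08:00–08:10, 08:50–09:05, 11:35–11:55.
Rania ∩ Zheng ∩ Oren: 08:00–08:10, 08:50–09:05.
Rania ∩ Zheng ∩ Oren ∩ Thandi: 08:00–08:10, 08:50–09:05.
Windows ≥ 40 min: (none).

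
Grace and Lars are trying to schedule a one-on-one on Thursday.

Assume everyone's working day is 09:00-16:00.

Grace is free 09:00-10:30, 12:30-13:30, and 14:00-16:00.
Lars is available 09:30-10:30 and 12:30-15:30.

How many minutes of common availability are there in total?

210 minutes

Grace ∩ Lars: 09:30–10:30, 12:30–13:30, 14:00–15:30.
Total common minutes: 60 + 60 + 90 = 210.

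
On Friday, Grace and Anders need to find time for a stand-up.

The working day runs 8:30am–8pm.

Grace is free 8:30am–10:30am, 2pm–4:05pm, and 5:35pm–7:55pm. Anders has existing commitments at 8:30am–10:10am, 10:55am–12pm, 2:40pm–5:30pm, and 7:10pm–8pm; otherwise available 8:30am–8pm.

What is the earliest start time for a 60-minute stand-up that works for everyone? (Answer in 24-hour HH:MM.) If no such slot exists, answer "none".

Anders free within 08:30–20:00: 10:10–10:55, 12:00–14:40, 17:30–19:10.
Grace ∩ Anders: 10:10–10:30, 14:00–14:40, 17:35–19:10.
Windows ≥ 60 min: 17:35–19:10.
Earliest such window starts at 17:35.

17:35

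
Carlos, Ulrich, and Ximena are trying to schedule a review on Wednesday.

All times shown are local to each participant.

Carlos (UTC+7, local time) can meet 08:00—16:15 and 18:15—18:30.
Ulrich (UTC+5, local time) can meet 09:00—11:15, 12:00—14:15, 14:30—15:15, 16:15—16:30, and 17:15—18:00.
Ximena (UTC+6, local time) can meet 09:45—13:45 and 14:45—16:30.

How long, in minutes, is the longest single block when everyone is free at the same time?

Carlos → UTC: 01:00–09:15, 11:15–11:30.
Ulrich → UTC: 04:00–06:15, 07:00–09:15, 09:30–10:15, 11:15–11:30, 12:15–13:00.
Ximena → UTC: 03:45–07:45, 08:45–10:30.
Carlos ∩ Ulrich: 04:00–06:15, 07:00–09:15, 11:15–11:30.
Carlos ∩ Ulrich ∩ Ximena: 04:00–06:15, 07:00–07:45, 08:45–09:15.
Common window lengths: 135, 45, 30 min; longest is 135.

135 minutes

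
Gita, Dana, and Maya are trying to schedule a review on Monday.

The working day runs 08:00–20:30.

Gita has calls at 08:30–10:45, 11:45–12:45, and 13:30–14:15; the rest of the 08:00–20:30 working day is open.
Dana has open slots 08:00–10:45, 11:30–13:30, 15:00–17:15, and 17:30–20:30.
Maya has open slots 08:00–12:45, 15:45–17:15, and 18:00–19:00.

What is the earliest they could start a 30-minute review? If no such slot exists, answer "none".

08:00

Gita free within 08:00–20:30: 08:00–08:30, 10:45–11:45, 12:45–13:30, 14:15–20:30.
Gita ∩ Dana: 08:00–08:30, 11:30–11:45, 12:45–13:30, 15:00–17:15, 17:30–20:30.
Gita ∩ Dana ∩ Maya: 08:00–08:30, 11:30–11:45, 15:45–17:15, 18:00–19:00.
Windows ≥ 30 min: 08:00–08:30, 15:45–17:15, 18:00–19:00.
Earliest such window starts at 08:00.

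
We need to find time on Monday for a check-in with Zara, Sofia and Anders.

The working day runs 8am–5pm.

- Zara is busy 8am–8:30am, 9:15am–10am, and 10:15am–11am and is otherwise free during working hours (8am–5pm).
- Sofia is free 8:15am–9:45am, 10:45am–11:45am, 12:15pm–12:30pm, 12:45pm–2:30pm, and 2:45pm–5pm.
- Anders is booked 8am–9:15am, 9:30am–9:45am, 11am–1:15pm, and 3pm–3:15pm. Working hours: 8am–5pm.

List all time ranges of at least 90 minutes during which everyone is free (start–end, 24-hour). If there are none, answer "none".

15:15–17:00

Zara free within 08:00–17:00: 08:30–09:15, 10:00–10:15, 11:00–17:00.
Anders free within 08:00–17:00: 09:15–09:30, 09:45–11:00, 13:15–15:00, 15:15–17:00.
Zara ∩ Sofia: 08:30–09:15, 11:00–11:45, 12:15–12:30, 12:45–14:30, 14:45–17:00.
Zara ∩ Sofia ∩ Anders: 13:15–14:30, 14:45–15:00, 15:15–17:00.
Windows ≥ 90 min: 15:15–17:00.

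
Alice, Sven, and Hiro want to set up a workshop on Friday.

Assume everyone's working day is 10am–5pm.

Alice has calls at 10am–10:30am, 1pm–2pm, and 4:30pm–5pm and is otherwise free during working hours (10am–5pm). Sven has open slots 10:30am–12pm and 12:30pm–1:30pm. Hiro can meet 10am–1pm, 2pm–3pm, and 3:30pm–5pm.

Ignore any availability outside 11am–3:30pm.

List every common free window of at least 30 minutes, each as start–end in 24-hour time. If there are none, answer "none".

Alice free within 10:00–17:00: 10:30–13:00, 14:00–16:30.
Alice ∩ Sven: 10:30–12:00, 12:30–13:00.
Alice ∩ Sven ∩ Hiro: 10:30–12:00, 12:30–13:00.
Restricted to 11:00–15:30: 11:00–12:00, 12:30–13:00.
Windows ≥ 30 min: 11:00–12:00, 12:30–13:00.

11:00–12:00, 12:30–13:00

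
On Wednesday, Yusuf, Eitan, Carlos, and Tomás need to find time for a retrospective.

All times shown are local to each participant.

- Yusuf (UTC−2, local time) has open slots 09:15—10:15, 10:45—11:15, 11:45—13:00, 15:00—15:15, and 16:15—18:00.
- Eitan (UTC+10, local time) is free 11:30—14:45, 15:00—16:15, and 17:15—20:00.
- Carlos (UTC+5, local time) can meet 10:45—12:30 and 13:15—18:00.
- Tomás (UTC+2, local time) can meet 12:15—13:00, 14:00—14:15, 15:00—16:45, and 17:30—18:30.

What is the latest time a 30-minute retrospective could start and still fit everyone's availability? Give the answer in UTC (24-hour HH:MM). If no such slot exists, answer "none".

Yusuf → UTC: 11:15–12:15, 12:45–13:15, 13:45–15:00, 17:00–17:15, 18:15–20:00.
Eitan → UTC: 01:30–04:45, 05:00–06:15, 07:15–10:00.
Carlos → UTC: 05:45–07:30, 08:15–13:00.
Tomás → UTC: 10:15–11:00, 12:00–12:15, 13:00–14:45, 15:30–16:30.
Yusuf ∩ Eitan: (none).
Yusuf ∩ Eitan ∩ Carlos: (none).
Yusuf ∩ Eitan ∩ Carlos ∩ Tomás: (none).
Windows ≥ 30 min: (none).

none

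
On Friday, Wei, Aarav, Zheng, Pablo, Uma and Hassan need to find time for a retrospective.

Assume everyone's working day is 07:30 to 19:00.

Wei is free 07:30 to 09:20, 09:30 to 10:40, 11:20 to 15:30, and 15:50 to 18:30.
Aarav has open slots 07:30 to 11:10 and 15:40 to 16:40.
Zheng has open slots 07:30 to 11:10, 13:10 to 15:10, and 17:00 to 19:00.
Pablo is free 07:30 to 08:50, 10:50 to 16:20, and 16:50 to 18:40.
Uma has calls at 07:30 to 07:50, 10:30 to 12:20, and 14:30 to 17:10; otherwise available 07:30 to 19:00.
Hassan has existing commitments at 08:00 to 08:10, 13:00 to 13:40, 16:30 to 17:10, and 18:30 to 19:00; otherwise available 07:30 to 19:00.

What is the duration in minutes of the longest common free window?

40 minutes

Uma free within 07:30–19:00: 07:50–10:30, 12:20–14:30, 17:10–19:00.
Hassan free within 07:30–19:00: 07:30–08:00, 08:10–13:00, 13:40–16:30, 17:10–18:30.
Wei ∩ Aarav: 07:30–09:20, 09:30–10:40, 15:50–16:40.
Wei ∩ Aarav ∩ Zheng: 07:30–09:20, 09:30–10:40.
Wei ∩ Aarav ∩ Zheng ∩ Pablo: 07:30–08:50.
Wei ∩ Aarav ∩ Zheng ∩ Pablo ∩ Uma: 07:50–08:50.
Wei ∩ Aarav ∩ Zheng ∩ Pablo ∩ Uma ∩ Hassan: 07:50–08:00, 08:10–08:50.
Common window lengths: 10, 40 min; longest is 40.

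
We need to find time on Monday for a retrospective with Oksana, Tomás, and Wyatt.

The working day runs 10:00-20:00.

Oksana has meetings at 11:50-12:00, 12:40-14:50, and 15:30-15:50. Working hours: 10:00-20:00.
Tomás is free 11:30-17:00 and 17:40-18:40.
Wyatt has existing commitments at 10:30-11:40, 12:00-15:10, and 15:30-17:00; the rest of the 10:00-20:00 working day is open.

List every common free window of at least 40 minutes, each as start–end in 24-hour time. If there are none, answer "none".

17:40–18:40

Oksana free within 10:00–20:00: 10:00–11:50, 12:00–12:40, 14:50–15:30, 15:50–20:00.
Wyatt free within 10:00–20:00: 10:00–10:30, 11:40–12:00, 15:10–15:30, 17:00–20:00.
Oksana ∩ Tomás: 11:30–11:50, 12:00–12:40, 14:50–15:30, 15:50–17:00, 17:40–18:40.
Oksana ∩ Tomás ∩ Wyatt: 11:40–11:50, 15:10–15:30, 17:40–18:40.
Windows ≥ 40 min: 17:40–18:40.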